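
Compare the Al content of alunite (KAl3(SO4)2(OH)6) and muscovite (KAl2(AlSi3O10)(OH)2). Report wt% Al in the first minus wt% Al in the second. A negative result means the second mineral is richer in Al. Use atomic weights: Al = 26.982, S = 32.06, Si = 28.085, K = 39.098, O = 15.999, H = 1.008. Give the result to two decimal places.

-0.78 percentage points

First mineral: 80.946 g Al in 414.198 g formula = 19.54 wt% Al.
Second mineral: 80.946 g Al in 398.303 g formula = 20.32 wt% Al.
19.54% − 20.32% gives a difference of -0.78 percentage points.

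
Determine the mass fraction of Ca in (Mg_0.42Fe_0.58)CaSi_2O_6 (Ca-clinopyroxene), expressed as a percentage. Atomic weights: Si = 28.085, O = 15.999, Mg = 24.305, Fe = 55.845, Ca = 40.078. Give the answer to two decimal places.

17.07 weight percent

M((Mg_0.42Fe_0.58)CaSi_2O_6) = 234.840 g/mol.
Ca contributes 1 × 40.078 = 40.078 g per mole.
40.078/234.840 = 0.1707 → 17.07%.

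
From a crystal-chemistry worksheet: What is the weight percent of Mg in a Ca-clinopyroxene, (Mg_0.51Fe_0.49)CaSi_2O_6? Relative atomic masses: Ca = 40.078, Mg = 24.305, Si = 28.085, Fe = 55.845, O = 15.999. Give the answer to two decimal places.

5.34 weight percent

Molar mass of (Mg_0.51Fe_0.49)CaSi_2O_6: 0.51×24.305 + 0.49×55.845 + 1×40.078 + 2×28.085 + 6×15.999 = 232.002 g/mol.
Mass of Mg per formula unit: 0.51 × 24.305 = 12.396 g.
Weight fraction Mg = 12.396 / 232.002 = 0.0534.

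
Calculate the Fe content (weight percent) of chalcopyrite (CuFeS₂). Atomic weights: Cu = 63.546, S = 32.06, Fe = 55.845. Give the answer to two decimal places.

30.43 weight percent

M(CuFeS₂) = 183.511 g/mol.
Fe contributes 1 × 55.845 = 55.845 g per mole.
55.845/183.511 = 0.3043 → 30.43%.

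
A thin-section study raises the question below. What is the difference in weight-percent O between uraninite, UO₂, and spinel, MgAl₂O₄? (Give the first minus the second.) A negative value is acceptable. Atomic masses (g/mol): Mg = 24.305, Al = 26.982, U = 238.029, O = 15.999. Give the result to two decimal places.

M(UO₂) = 270.027 g/mol, so wt% O = 31.998/270.027 × 100 = 11.85%.
M(MgAl₂O₄) = 142.265 g/mol, so wt% O = 63.996/142.265 × 100 = 44.98%.
11.85 − 44.98 = -33.13 pp.

-33.13 percentage points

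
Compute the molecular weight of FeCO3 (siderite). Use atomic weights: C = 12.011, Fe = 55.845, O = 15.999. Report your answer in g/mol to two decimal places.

115.85 g/mol

M = 1·55.845 + 1·12.011 + 3·15.999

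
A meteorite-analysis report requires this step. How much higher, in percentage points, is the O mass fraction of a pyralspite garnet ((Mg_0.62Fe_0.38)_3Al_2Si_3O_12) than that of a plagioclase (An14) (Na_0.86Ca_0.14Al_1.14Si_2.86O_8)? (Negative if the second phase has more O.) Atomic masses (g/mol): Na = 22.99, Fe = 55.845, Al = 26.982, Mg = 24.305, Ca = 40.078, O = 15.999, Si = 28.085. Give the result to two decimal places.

-4.67 percentage points

O in (Mg_0.62Fe_0.38)_3Al_2Si_3O_12: molar mass 439.078 g/mol; 12×15.999 = 191.988 g → 43.73 wt%.
O in Na_0.86Ca_0.14Al_1.14Si_2.86O_8: molar mass 264.457 g/mol; 8×15.999 = 127.992 g → 48.40 wt%.
Difference = 43.73 − 48.40 = -4.67 percentage points.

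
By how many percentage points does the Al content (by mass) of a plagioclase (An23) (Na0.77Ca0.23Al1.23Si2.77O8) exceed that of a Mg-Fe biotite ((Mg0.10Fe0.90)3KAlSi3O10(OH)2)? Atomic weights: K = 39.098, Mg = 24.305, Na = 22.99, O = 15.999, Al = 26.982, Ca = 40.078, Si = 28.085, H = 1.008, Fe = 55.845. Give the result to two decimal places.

7.11 percentage points

M(Na0.77Ca0.23Al1.23Si2.77O8) = 265.896 g/mol, so wt% Al = 33.188/265.896 × 100 = 12.48%.
M((Mg0.10Fe0.90)3KAlSi3O10(OH)2) = 502.412 g/mol, so wt% Al = 26.982/502.412 × 100 = 5.37%.
12.48 − 5.37 = 7.11 pp.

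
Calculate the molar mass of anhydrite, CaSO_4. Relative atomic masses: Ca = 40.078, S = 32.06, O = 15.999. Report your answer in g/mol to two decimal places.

136.13 g/mol

M = 1×40.078 + 1×32.06 + 4×15.999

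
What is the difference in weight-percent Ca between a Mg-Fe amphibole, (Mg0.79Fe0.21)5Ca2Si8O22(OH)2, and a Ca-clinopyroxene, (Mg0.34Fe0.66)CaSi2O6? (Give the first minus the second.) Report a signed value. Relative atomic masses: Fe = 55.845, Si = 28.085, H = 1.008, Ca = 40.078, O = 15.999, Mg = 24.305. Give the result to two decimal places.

-7.40 percentage points

First mineral: 80.156 g Ca in 845.470 g formula = 9.48 wt% Ca.
Second mineral: 40.078 g Ca in 237.363 g formula = 16.88 wt% Ca.
9.48% − 16.88% gives a difference of -7.40 percentage points.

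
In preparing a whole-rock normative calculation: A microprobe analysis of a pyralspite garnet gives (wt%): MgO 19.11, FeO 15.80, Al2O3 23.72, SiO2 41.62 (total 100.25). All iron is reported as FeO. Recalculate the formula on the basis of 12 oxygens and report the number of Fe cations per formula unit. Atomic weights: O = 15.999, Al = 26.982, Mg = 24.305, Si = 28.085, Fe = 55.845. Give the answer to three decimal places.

0.950 Fe apfu

19.11 wt% MgO ÷ 40.304 g/mol = 0.47415 mol, giving 0.47415 Mg and 0.47415 O.
15.80 wt% FeO ÷ 71.844 g/mol = 0.21992 mol, giving 0.21992 Fe and 0.21992 O.
23.72 wt% Al2O3 ÷ 101.961 g/mol = 0.23264 mol, giving 0.46528 Al and 0.69792 O.
41.62 wt% SiO2 ÷ 60.083 g/mol = 0.69271 mol, giving 0.69271 Si and 1.38542 O.
Oxygen sums to 2.77741; scaling by 12/2.77741 = 4.32057 puts the formula on 12 O.
Fe: 0.21992 × 4.32057 = 0.950 atoms per formula unit.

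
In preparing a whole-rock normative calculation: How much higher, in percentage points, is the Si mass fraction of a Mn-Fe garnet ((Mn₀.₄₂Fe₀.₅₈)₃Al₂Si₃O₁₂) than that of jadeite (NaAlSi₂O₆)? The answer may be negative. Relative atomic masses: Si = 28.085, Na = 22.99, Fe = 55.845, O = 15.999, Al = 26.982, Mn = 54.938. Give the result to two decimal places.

M((Mn₀.₄₂Fe₀.₅₈)₃Al₂Si₃O₁₂) = 496.599 g/mol, so wt% Si = 84.255/496.599 × 100 = 16.97%.
M(NaAlSi₂O₆) = 202.136 g/mol, so wt% Si = 56.170/202.136 × 100 = 27.79%.
16.97 − 27.79 = -10.82 pp.

-10.82 percentage points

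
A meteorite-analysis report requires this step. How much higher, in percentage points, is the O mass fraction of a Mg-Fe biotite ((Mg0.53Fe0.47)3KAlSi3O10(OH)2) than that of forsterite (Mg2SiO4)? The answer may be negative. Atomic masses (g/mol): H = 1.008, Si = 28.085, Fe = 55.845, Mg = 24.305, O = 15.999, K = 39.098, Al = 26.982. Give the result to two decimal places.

First mineral: 191.988 g O in 461.725 g formula = 41.58 wt% O.
Second mineral: 63.996 g O in 140.691 g formula = 45.49 wt% O.
41.58% − 45.49% gives a difference of -3.91 percentage points.

-3.91 percentage points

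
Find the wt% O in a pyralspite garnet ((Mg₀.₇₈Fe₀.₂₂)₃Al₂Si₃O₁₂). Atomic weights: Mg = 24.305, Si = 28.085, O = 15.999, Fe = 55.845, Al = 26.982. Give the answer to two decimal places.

45.29 weight percent

Formula mass = 2.34*24.305 + 0.66*55.845 + 2*26.982 + 3*28.085 + 12*15.999 = 423.938 g/mol, of which 191.988 g is O.
So O makes up 191.988/423.938 = 0.4529 of the mass, i.e. 45.29%.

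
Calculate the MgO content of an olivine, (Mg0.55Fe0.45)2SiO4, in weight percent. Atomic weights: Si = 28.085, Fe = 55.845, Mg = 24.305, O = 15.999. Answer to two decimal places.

M((Mg0.55Fe0.45)2SiO4) = 169.077 g/mol; M(MgO) = 40.304 g/mol.
Moles MgO per formula unit = 1.10 Mg ÷ 1 = 1.1000.
MgO fraction = (1.1000 × 40.304) / 169.077 = 44.334/169.077 = 0.2622.

26.22 wt%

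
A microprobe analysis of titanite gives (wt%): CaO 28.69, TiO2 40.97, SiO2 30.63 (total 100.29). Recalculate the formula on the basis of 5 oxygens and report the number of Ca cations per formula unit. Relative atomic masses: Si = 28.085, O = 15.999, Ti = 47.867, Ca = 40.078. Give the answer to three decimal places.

1.000 Ca apfu

28.69 wt% CaO ÷ 56.077 g/mol = 0.51162 mol, giving 0.51162 Ca and 0.51162 O.
40.97 wt% TiO2 ÷ 79.865 g/mol = 0.51299 mol, giving 0.51299 Ti and 1.02598 O.
30.63 wt% SiO2 ÷ 60.083 g/mol = 0.50979 mol, giving 0.50979 Si and 1.01958 O.
Oxygen sums to 2.55718; scaling by 5/2.55718 = 1.95528 puts the formula on 5 O.
Ca: 0.51162 × 1.95528 = 1.000 atoms per formula unit.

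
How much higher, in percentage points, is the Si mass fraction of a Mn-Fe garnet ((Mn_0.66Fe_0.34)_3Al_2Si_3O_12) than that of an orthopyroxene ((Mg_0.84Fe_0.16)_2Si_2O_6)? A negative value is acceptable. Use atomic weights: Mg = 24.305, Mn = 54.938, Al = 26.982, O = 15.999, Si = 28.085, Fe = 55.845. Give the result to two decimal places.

M((Mn_0.66Fe_0.34)_3Al_2Si_3O_12) = 495.946 g/mol, so wt% Si = 84.255/495.946 × 100 = 16.99%.
M((Mg_0.84Fe_0.16)_2Si_2O_6) = 210.867 g/mol, so wt% Si = 56.170/210.867 × 100 = 26.64%.
16.99 − 26.64 = -9.65 pp.

-9.65 percentage points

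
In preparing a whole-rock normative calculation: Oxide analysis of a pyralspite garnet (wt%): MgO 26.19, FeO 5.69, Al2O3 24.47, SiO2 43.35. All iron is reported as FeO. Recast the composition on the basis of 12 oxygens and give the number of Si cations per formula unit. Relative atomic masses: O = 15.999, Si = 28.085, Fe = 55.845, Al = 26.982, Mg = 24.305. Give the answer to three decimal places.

2.994 Si apfu

26.19 wt% MgO ÷ 40.304 g/mol = 0.64981 mol, giving 0.64981 Mg and 0.64981 O.
5.69 wt% FeO ÷ 71.844 g/mol = 0.07920 mol, giving 0.07920 Fe and 0.07920 O.
24.47 wt% Al2O3 ÷ 101.961 g/mol = 0.23999 mol, giving 0.47998 Al and 0.71997 O.
43.35 wt% SiO2 ÷ 60.083 g/mol = 0.72150 mol, giving 0.72150 Si and 1.44300 O.
Oxygen sums to 2.89198; scaling by 12/2.89198 = 4.14941 puts the formula on 12 O.
Si: 0.72150 × 4.14941 = 2.994 atoms per formula unit.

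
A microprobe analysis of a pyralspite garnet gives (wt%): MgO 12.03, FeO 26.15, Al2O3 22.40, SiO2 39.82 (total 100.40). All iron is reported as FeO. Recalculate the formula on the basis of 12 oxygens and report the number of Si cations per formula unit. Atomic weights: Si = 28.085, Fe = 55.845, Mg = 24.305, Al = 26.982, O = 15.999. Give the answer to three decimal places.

3.004 Si apfu

12.03 wt% MgO ÷ 40.304 g/mol = 0.29848 mol, giving 0.29848 Mg and 0.29848 O.
26.15 wt% FeO ÷ 71.844 g/mol = 0.36398 mol, giving 0.36398 Fe and 0.36398 O.
22.40 wt% Al2O3 ÷ 101.961 g/mol = 0.21969 mol, giving 0.43938 Al and 0.65907 O.
39.82 wt% SiO2 ÷ 60.083 g/mol = 0.66275 mol, giving 0.66275 Si and 1.32550 O.
Oxygen sums to 2.64703; scaling by 12/2.64703 = 4.53338 puts the formula on 12 O.
Si: 0.66275 × 4.53338 = 3.004 atoms per formula unit.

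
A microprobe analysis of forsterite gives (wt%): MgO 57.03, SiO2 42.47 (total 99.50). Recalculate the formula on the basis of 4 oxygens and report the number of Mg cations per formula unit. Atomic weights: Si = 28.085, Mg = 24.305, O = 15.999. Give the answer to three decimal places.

MgO: 57.03/40.304 = 1.41500 mol → 1.41500 mol Mg, 1.41500 mol O.
SiO2: 42.47/60.083 = 0.70686 mol → 0.70686 mol Si, 1.41372 mol O.
Total oxygen = 2.82872 mol. Normalization factor = 4/2.82872 = 1.41407.
Mg per 4 O = 1.41500 × 1.41407 = 2.001.

2.001 Mg apfu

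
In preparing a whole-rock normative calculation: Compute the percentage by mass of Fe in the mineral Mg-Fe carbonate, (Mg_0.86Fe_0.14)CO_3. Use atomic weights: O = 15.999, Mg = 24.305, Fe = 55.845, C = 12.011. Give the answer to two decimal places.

M((Mg_0.86Fe_0.14)CO_3) = 88.729 g/mol.
Fe contributes 0.14 × 55.845 = 7.818 g per mole.
7.818/88.729 = 0.0881 → 8.81%.

8.81 wt%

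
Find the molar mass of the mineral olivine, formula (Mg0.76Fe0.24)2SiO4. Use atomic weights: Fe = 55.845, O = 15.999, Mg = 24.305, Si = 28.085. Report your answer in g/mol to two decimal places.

155.83 g/mol

The formula mass is the sum 1.52·24.305 + 0.48·55.845 + 1·28.085 + 4·15.999.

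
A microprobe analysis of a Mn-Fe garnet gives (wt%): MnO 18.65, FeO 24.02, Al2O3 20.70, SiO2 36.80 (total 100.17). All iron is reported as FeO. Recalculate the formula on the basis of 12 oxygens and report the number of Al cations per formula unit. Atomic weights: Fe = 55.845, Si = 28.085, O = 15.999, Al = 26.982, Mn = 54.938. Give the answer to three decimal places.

MnO (M=70.937): mol = 0.26291; Mn = 0.26291, O = 0.26291.
FeO (M=71.844): mol = 0.33434; Fe = 0.33434, O = 0.33434.
Al2O3 (M=101.961): mol = 0.20302; Al = 0.40604, O = 0.60906.
SiO2 (M=60.083): mol = 0.61249; Si = 0.61249, O = 1.22498.
ΣO = 2.43129; factor = 12/ΣO = 4.93565.
Al apfu = 0.40604 × 4.93565 = 2.004.

2.004 Al apfu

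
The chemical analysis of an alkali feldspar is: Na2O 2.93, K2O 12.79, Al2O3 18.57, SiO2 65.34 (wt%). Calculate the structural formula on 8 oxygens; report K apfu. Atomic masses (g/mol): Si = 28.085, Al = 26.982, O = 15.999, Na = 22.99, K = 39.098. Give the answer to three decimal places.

0.748 K apfu

Na2O (M=61.979): mol = 0.04727; Na = 0.09454, O = 0.04727.
K2O (M=94.195): mol = 0.13578; K = 0.27156, O = 0.13578.
Al2O3 (M=101.961): mol = 0.18213; Al = 0.36426, O = 0.54639.
SiO2 (M=60.083): mol = 1.08750; Si = 1.08750, O = 2.17500.
ΣO = 2.90444; factor = 8/ΣO = 2.75440.
K apfu = 0.27156 × 2.75440 = 0.748.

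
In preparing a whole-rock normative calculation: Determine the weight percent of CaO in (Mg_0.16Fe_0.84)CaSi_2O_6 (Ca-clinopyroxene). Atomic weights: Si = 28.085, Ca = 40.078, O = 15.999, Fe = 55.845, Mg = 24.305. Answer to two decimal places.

M((Mg_0.16Fe_0.84)CaSi_2O_6) = 243.041 g/mol; M(CaO) = 56.077 g/mol.
Moles CaO per formula unit = 1 Ca ÷ 1 = 1.0000.
CaO fraction = (1.0000 × 56.077) / 243.041 = 56.077/243.041 = 0.2307.

23.07 wt%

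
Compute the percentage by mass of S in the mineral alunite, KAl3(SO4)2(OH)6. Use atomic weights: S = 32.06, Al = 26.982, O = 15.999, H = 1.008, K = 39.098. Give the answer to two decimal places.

15.48 wt%

Molar mass of KAl3(SO4)2(OH)6: 1·39.098 + 3·26.982 + 2·32.06 + 14·15.999 + 6·1.008 = 414.198 g/mol.
Mass of S per formula unit: 2 × 32.06 = 64.120 g.
Weight fraction S = 64.120 / 414.198 = 0.1548.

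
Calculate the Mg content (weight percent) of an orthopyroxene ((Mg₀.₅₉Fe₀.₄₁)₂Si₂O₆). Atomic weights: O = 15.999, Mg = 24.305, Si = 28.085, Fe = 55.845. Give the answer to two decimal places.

M((Mg₀.₅₉Fe₀.₄₁)₂Si₂O₆) = 226.637 g/mol.
Mg contributes 1.18 × 24.305 = 28.680 g per mole.
28.680/226.637 = 0.1265 → 12.65%.

12.65 weight percent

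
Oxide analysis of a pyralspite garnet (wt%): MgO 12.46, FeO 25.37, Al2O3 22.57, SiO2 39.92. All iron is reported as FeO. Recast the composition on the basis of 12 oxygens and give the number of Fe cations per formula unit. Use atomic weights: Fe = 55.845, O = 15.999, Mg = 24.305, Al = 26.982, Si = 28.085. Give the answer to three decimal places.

1.596 Fe apfu

MgO: 12.46/40.304 = 0.30915 mol → 0.30915 mol Mg, 0.30915 mol O.
FeO: 25.37/71.844 = 0.35313 mol → 0.35313 mol Fe, 0.35313 mol O.
Al2O3: 22.57/101.961 = 0.22136 mol → 0.44272 mol Al, 0.66408 mol O.
SiO2: 39.92/60.083 = 0.66441 mol → 0.66441 mol Si, 1.32882 mol O.
Total oxygen = 2.65518 mol. Normalization factor = 12/2.65518 = 4.51947.
Fe per 12 O = 0.35313 × 4.51947 = 1.596.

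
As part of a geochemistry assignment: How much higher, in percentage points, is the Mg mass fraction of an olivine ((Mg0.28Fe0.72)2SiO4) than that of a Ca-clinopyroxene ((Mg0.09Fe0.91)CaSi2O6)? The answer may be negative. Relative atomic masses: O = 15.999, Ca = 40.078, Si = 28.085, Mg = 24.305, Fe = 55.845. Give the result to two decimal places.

M((Mg0.28Fe0.72)2SiO4) = 186.109 g/mol, so wt% Mg = 13.611/186.109 × 100 = 7.31%.
M((Mg0.09Fe0.91)CaSi2O6) = 245.248 g/mol, so wt% Mg = 2.187/245.248 × 100 = 0.89%.
7.31 − 0.89 = 6.42 pp.

6.42 percentage points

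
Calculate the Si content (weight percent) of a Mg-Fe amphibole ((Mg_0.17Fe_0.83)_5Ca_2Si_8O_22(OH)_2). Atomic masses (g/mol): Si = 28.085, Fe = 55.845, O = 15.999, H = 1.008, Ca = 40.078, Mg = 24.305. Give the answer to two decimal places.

23.82 weight percent

Molar mass of (Mg_0.17Fe_0.83)_5Ca_2Si_8O_22(OH)_2: 0.85*24.305 + 4.15*55.845 + 2*40.078 + 8*28.085 + 24*15.999 + 2*1.008 = 943.244 g/mol.
Mass of Si per formula unit: 8 × 28.085 = 224.680 g.
Weight fraction Si = 224.680 / 943.244 = 0.2382.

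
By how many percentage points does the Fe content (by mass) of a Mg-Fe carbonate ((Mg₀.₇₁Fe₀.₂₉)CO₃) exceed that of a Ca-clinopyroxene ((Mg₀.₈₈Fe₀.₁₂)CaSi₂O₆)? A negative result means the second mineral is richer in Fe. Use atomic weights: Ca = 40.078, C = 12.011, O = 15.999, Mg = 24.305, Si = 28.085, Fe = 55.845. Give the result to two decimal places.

14.29 percentage points

Fe in (Mg₀.₇₁Fe₀.₂₉)CO₃: molar mass 93.460 g/mol; 0.29×55.845 = 16.195 g → 17.33 wt%.
Fe in (Mg₀.₈₈Fe₀.₁₂)CaSi₂O₆: molar mass 220.332 g/mol; 0.12×55.845 = 6.701 g → 3.04 wt%.
Difference = 17.33 − 3.04 = 14.29 percentage points.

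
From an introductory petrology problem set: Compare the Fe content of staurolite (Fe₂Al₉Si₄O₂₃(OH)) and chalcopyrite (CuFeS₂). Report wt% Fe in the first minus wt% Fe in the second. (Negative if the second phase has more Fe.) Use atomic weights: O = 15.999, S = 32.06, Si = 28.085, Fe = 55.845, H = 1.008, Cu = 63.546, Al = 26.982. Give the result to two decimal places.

-17.32 percentage points

M(Fe₂Al₉Si₄O₂₃(OH)) = 851.852 g/mol, so wt% Fe = 111.690/851.852 × 100 = 13.11%.
M(CuFeS₂) = 183.511 g/mol, so wt% Fe = 55.845/183.511 × 100 = 30.43%.
13.11 − 30.43 = -17.32 pp.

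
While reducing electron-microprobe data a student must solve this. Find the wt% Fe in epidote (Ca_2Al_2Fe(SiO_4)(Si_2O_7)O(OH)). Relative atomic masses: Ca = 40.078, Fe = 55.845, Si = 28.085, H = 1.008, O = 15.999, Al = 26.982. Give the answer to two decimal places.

11.56 weight percent

Formula mass = 2·40.078 + 2·26.982 + 1·55.845 + 3·28.085 + 13·15.999 + 1·1.008 = 483.215 g/mol, of which 55.845 g is Fe.
So Fe makes up 55.845/483.215 = 0.1156 of the mass, i.e. 11.56%.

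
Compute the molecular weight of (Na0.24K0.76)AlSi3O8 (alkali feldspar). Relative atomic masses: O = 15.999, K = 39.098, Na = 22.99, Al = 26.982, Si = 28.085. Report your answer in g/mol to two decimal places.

274.46 g/mol

The formula mass is the sum 0.24*22.99 + 0.76*39.098 + 1*26.982 + 3*28.085 + 8*15.999.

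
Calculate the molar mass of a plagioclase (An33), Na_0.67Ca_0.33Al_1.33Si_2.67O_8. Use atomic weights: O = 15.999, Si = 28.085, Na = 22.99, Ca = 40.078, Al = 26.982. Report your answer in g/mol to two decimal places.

M = 0.67×22.99 + 0.33×40.078 + 1.33×26.982 + 2.67×28.085 + 8×15.999

267.49 g/mol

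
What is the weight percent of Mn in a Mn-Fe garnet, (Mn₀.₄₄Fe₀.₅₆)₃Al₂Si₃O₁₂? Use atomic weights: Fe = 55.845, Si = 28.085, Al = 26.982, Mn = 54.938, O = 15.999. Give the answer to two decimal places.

M((Mn₀.₄₄Fe₀.₅₆)₃Al₂Si₃O₁₂) = 496.545 g/mol.
Mn contributes 1.32 × 54.938 = 72.518 g per mole.
72.518/496.545 = 0.1460 → 14.60%.

14.60 weight percent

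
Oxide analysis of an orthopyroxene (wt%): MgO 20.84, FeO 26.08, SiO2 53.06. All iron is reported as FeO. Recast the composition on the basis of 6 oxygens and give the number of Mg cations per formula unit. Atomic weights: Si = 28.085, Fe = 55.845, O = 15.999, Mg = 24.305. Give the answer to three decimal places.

MgO (M=40.304): mol = 0.51707; Mg = 0.51707, O = 0.51707.
FeO (M=71.844): mol = 0.36301; Fe = 0.36301, O = 0.36301.
SiO2 (M=60.083): mol = 0.88311; Si = 0.88311, O = 1.76622.
ΣO = 2.64630; factor = 6/ΣO = 2.26732.
Mg apfu = 0.51707 × 2.26732 = 1.172.

1.172 Mg apfu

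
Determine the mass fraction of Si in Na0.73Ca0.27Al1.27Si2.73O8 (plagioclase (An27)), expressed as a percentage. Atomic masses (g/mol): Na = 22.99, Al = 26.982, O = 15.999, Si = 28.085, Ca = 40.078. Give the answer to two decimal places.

28.77 wt%

Formula mass = 0.73×22.99 + 0.27×40.078 + 1.27×26.982 + 2.73×28.085 + 8×15.999 = 266.535 g/mol, of which 76.672 g is Si.
So Si makes up 76.672/266.535 = 0.2877 of the mass, i.e. 28.77%.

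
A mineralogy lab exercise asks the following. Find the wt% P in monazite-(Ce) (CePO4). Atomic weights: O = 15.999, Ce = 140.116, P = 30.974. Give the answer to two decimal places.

M(CePO4) = 235.086 g/mol.
P contributes 1 × 30.974 = 30.974 g per mole.
30.974/235.086 = 0.1318 → 13.18%.

13.18 weight percent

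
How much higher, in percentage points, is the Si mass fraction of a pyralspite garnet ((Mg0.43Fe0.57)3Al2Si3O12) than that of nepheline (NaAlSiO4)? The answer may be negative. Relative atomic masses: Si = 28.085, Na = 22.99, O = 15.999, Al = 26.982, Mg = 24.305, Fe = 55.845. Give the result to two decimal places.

Si in (Mg0.43Fe0.57)3Al2Si3O12: molar mass 457.055 g/mol; 3×28.085 = 84.255 g → 18.43 wt%.
Si in NaAlSiO4: molar mass 142.053 g/mol; 1×28.085 = 28.085 g → 19.77 wt%.
Difference = 18.43 − 19.77 = -1.34 percentage points.

-1.34 percentage points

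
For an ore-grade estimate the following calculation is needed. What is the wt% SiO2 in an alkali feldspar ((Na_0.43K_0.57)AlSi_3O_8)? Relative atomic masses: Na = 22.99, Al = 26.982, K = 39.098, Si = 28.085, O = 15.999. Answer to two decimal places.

66.41 wt%

Molar mass of (Na_0.43K_0.57)AlSi_3O_8 = 0.43·22.99 + 0.57·39.098 + 1·26.982 + 3·28.085 + 8·15.999 = 271.401 g/mol.
Each formula unit contains 3 Si, equivalent to 3/1 = 3.0000 mol SiO2.
M(SiO2) = 1×28.085 + 2×15.999 = 60.083 g/mol.
Mass of SiO2 per formula unit = 3.0000 × 60.083 = 180.249 g.
SiO2 wt% = 180.249 / 271.401 × 100 = 66.41%.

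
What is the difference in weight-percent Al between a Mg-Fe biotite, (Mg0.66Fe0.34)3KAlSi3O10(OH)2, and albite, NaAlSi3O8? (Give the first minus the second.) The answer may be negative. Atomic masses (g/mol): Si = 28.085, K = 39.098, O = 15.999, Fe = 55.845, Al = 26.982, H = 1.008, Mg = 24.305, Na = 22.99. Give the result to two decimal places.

-4.29 percentage points

Al in (Mg0.66Fe0.34)3KAlSi3O10(OH)2: molar mass 449.425 g/mol; 1×26.982 = 26.982 g → 6.00 wt%.
Al in NaAlSi3O8: molar mass 262.219 g/mol; 1×26.982 = 26.982 g → 10.29 wt%.
Difference = 6.00 − 10.29 = -4.29 percentage points.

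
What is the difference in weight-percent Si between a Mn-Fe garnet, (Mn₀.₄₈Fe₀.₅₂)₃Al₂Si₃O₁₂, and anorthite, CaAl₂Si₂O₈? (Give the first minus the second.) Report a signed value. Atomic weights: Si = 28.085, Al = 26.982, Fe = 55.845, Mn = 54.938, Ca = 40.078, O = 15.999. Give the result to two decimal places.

-3.22 percentage points

First mineral: 84.255 g Si in 496.436 g formula = 16.97 wt% Si.
Second mineral: 56.170 g Si in 278.204 g formula = 20.19 wt% Si.
16.97% − 20.19% gives a difference of -3.22 percentage points.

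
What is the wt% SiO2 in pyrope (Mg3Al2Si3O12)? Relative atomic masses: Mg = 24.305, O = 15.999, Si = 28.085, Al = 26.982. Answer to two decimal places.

44.71 wt%

Formula mass = 403.122 g/mol.
3 Si → 3.0000 mol SiO2 per formula unit; M(SiO2) = 60.083, so SiO2 mass = 180.249 g.
180.249/403.122 × 100 = 44.71 wt%.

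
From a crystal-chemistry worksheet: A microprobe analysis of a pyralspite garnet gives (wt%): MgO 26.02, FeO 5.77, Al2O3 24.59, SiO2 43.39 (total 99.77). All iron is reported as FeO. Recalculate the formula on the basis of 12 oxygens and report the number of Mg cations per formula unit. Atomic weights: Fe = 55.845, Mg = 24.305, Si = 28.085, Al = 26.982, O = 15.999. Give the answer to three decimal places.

MgO: 26.02/40.304 = 0.64559 mol → 0.64559 mol Mg, 0.64559 mol O.
FeO: 5.77/71.844 = 0.08031 mol → 0.08031 mol Fe, 0.08031 mol O.
Al2O3: 24.59/101.961 = 0.24117 mol → 0.48234 mol Al, 0.72351 mol O.
SiO2: 43.39/60.083 = 0.72217 mol → 0.72217 mol Si, 1.44434 mol O.
Total oxygen = 2.89375 mol. Normalization factor = 12/2.89375 = 4.14687.
Mg per 12 O = 0.64559 × 4.14687 = 2.677.

2.677 Mg apfu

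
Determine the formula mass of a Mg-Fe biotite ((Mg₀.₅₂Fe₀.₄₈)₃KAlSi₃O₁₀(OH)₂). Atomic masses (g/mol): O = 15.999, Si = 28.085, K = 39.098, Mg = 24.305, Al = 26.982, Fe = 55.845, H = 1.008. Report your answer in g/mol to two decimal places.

462.67 g/mol

The formula mass is the sum 1.56×24.305 + 1.44×55.845 + 1×39.098 + 1×26.982 + 3×28.085 + 12×15.999 + 2×1.008.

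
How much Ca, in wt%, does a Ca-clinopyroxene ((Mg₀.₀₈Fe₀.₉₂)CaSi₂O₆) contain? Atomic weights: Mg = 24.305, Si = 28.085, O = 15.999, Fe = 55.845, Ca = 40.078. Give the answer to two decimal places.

16.32 wt%

Molar mass of (Mg₀.₀₈Fe₀.₉₂)CaSi₂O₆: 0.08*24.305 + 0.92*55.845 + 1*40.078 + 2*28.085 + 6*15.999 = 245.564 g/mol.
Mass of Ca per formula unit: 1 × 40.078 = 40.078 g.
Weight fraction Ca = 40.078 / 245.564 = 0.1632.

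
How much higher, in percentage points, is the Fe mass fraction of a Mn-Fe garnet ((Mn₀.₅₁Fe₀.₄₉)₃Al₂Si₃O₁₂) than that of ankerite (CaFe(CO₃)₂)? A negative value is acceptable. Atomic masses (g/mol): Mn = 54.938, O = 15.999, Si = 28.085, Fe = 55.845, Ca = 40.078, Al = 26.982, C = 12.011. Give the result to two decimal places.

-9.32 percentage points

First mineral: 82.092 g Fe in 496.354 g formula = 16.54 wt% Fe.
Second mineral: 55.845 g Fe in 215.939 g formula = 25.86 wt% Fe.
16.54% − 25.86% gives a difference of -9.32 percentage points.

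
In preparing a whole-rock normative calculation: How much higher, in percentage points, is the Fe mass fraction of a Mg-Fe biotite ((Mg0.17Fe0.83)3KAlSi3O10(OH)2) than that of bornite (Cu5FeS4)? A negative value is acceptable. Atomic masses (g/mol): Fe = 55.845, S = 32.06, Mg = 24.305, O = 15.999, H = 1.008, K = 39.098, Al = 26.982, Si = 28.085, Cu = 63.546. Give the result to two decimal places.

16.92 percentage points

M((Mg0.17Fe0.83)3KAlSi3O10(OH)2) = 495.789 g/mol, so wt% Fe = 139.054/495.789 × 100 = 28.05%.
M(Cu5FeS4) = 501.815 g/mol, so wt% Fe = 55.845/501.815 × 100 = 11.13%.
28.05 − 11.13 = 16.92 pp.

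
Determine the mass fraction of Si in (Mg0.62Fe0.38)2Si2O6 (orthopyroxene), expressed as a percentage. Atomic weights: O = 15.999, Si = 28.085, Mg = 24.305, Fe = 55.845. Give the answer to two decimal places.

M((Mg0.62Fe0.38)2Si2O6) = 224.744 g/mol.
Si contributes 2 × 28.085 = 56.170 g per mole.
56.170/224.744 = 0.2499 → 24.99%.

24.99 weight percent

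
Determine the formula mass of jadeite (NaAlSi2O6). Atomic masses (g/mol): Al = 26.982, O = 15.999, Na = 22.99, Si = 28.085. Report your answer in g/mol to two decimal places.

202.14 g/mol

The formula mass is the sum 1·22.99 + 1·26.982 + 2·28.085 + 6·15.999.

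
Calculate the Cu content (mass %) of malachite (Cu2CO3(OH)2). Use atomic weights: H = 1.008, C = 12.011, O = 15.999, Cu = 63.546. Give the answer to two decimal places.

57.48 mass %

M(Cu2CO3(OH)2) = 221.114 g/mol.
Cu contributes 2 × 63.546 = 127.092 g per mole.
127.092/221.114 = 0.5748 → 57.48%.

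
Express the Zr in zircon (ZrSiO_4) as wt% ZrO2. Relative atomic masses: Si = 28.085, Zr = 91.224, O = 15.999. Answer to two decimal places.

Molar mass of ZrSiO_4 = 1*91.224 + 1*28.085 + 4*15.999 = 183.305 g/mol.
Each formula unit contains 1 Zr, equivalent to 1/1 = 1.0000 mol ZrO2.
M(ZrO2) = 1×91.224 + 2×15.999 = 123.222 g/mol.
Mass of ZrO2 per formula unit = 1.0000 × 123.222 = 123.222 g.
ZrO2 wt% = 123.222 / 183.305 × 100 = 67.22%.

67.22 wt%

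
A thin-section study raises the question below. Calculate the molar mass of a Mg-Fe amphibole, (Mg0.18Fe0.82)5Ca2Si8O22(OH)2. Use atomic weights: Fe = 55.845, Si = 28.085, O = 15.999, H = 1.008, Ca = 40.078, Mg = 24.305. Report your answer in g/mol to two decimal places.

941.67 g/mol

Mg: 0.90 × 24.305 = 21.8745
Fe: 4.10 × 55.845 = 228.9645
Ca: 2 × 40.078 = 80.1560
Si: 8 × 28.085 = 224.6800
O: 24 × 15.999 = 383.9760
H: 2 × 1.008 = 2.0160
Summing the contributions gives the formula mass.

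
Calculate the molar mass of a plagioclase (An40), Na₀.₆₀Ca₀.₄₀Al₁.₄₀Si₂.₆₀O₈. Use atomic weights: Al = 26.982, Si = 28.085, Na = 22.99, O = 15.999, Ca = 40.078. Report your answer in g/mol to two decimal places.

268.61 g/mol

M = 0.60·22.99 + 0.40·40.078 + 1.40·26.982 + 2.60·28.085 + 8·15.999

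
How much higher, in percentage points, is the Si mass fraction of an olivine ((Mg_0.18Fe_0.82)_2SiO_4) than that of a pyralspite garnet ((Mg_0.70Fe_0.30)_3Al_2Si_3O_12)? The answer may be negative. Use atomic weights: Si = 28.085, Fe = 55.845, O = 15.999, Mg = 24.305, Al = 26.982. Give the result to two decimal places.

-4.93 percentage points

First mineral: 28.085 g Si in 192.417 g formula = 14.60 wt% Si.
Second mineral: 84.255 g Si in 431.508 g formula = 19.53 wt% Si.
14.60% − 19.53% gives a difference of -4.93 percentage points.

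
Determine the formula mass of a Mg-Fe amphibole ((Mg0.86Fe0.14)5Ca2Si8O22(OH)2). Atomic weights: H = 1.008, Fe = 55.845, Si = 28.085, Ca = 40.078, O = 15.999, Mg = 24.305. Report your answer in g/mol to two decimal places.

M = 4.30·24.305 + 0.70·55.845 + 2·40.078 + 8·28.085 + 24·15.999 + 2·1.008

834.43 g/mol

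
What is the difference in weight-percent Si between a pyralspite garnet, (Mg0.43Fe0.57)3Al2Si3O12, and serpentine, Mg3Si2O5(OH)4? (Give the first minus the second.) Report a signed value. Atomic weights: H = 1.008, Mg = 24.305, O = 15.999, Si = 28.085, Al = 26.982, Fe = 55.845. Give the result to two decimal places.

-1.84 percentage points

Si in (Mg0.43Fe0.57)3Al2Si3O12: molar mass 457.055 g/mol; 3×28.085 = 84.255 g → 18.43 wt%.
Si in Mg3Si2O5(OH)4: molar mass 277.108 g/mol; 2×28.085 = 56.170 g → 20.27 wt%.
Difference = 18.43 − 20.27 = -1.84 percentage points.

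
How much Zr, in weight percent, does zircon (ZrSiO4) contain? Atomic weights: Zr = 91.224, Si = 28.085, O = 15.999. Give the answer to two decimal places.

M(ZrSiO4) = 183.305 g/mol.
Zr contributes 1 × 91.224 = 91.224 g per mole.
91.224/183.305 = 0.4977 → 49.77%.

49.77 weight percent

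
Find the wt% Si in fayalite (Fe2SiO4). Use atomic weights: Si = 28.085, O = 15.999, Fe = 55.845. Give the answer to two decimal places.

Formula mass = 2*55.845 + 1*28.085 + 4*15.999 = 203.771 g/mol, of which 28.085 g is Si.
So Si makes up 28.085/203.771 = 0.1378 of the mass, i.e. 13.78%.

13.78 mass %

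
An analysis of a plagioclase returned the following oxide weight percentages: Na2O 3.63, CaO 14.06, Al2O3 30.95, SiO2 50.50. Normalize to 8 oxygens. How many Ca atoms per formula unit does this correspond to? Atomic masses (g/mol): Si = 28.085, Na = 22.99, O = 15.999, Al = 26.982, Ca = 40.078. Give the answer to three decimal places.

0.691 Ca apfu

3.63 wt% Na2O ÷ 61.979 g/mol = 0.05857 mol, giving 0.11714 Na and 0.05857 O.
14.06 wt% CaO ÷ 56.077 g/mol = 0.25073 mol, giving 0.25073 Ca and 0.25073 O.
30.95 wt% Al2O3 ÷ 101.961 g/mol = 0.30355 mol, giving 0.60710 Al and 0.91065 O.
50.50 wt% SiO2 ÷ 60.083 g/mol = 0.84050 mol, giving 0.84050 Si and 1.68100 O.
Oxygen sums to 2.90095; scaling by 8/2.90095 = 2.75772 puts the formula on 8 O.
Ca: 0.25073 × 2.75772 = 0.691 atoms per formula unit.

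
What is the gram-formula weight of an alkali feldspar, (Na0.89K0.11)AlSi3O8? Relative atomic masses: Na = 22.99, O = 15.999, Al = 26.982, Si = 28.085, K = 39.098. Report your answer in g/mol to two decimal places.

263.99 g/mol

The formula mass is the sum 0.89*22.99 + 0.11*39.098 + 1*26.982 + 3*28.085 + 8*15.999.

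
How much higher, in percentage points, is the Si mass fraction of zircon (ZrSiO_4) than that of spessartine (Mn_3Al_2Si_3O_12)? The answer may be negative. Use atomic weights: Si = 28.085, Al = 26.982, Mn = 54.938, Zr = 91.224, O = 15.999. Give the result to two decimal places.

-1.70 percentage points

Si in ZrSiO_4: molar mass 183.305 g/mol; 1×28.085 = 28.085 g → 15.32 wt%.
Si in Mn_3Al_2Si_3O_12: molar mass 495.021 g/mol; 3×28.085 = 84.255 g → 17.02 wt%.
Difference = 15.32 − 17.02 = -1.70 percentage points.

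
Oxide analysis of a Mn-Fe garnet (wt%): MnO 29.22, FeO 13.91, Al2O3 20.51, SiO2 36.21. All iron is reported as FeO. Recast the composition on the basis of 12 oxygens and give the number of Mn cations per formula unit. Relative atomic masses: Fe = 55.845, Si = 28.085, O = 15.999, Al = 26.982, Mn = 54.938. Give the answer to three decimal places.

29.22 wt% MnO ÷ 70.937 g/mol = 0.41191 mol, giving 0.41191 Mn and 0.41191 O.
13.91 wt% FeO ÷ 71.844 g/mol = 0.19361 mol, giving 0.19361 Fe and 0.19361 O.
20.51 wt% Al2O3 ÷ 101.961 g/mol = 0.20116 mol, giving 0.40232 Al and 0.60348 O.
36.21 wt% SiO2 ÷ 60.083 g/mol = 0.60267 mol, giving 0.60267 Si and 1.20534 O.
Oxygen sums to 2.41434; scaling by 12/2.41434 = 4.97030 puts the formula on 12 O.
Mn: 0.41191 × 4.97030 = 2.047 atoms per formula unit.

2.047 Mn apfu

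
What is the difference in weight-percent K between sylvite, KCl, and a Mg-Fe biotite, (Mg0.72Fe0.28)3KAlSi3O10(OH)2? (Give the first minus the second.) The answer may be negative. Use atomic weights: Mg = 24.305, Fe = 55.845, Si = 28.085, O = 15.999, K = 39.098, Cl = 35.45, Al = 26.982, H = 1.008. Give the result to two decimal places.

K in KCl: molar mass 74.548 g/mol; 1×39.098 = 39.098 g → 52.45 wt%.
K in (Mg0.72Fe0.28)3KAlSi3O10(OH)2: molar mass 443.748 g/mol; 1×39.098 = 39.098 g → 8.81 wt%.
Difference = 52.45 − 8.81 = 43.64 percentage points.

43.64 percentage points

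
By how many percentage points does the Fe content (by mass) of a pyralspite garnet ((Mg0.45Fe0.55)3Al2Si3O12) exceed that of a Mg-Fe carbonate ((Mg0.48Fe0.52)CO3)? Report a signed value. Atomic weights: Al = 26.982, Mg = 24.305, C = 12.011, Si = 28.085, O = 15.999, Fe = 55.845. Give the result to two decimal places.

-8.59 percentage points

M((Mg0.45Fe0.55)3Al2Si3O12) = 455.163 g/mol, so wt% Fe = 92.144/455.163 × 100 = 20.24%.
M((Mg0.48Fe0.52)CO3) = 100.714 g/mol, so wt% Fe = 29.039/100.714 × 100 = 28.83%.
20.24 − 28.83 = -8.59 pp.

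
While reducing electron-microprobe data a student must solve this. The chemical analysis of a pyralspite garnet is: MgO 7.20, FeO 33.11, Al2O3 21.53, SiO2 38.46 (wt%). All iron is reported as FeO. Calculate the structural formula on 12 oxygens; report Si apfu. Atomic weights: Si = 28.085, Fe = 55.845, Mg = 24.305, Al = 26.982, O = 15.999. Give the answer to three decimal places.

3.009 Si apfu

MgO: 7.20/40.304 = 0.17864 mol → 0.17864 mol Mg, 0.17864 mol O.
FeO: 33.11/71.844 = 0.46086 mol → 0.46086 mol Fe, 0.46086 mol O.
Al2O3: 21.53/101.961 = 0.21116 mol → 0.42232 mol Al, 0.63348 mol O.
SiO2: 38.46/60.083 = 0.64011 mol → 0.64011 mol Si, 1.28022 mol O.
Total oxygen = 2.55320 mol. Normalization factor = 12/2.55320 = 4.69998.
Si per 12 O = 0.64011 × 4.69998 = 3.009.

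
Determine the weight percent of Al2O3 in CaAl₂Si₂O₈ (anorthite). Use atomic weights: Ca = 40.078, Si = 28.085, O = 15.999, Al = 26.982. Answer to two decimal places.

36.65 wt%

M(CaAl₂Si₂O₈) = 278.204 g/mol; M(Al2O3) = 101.961 g/mol.
Moles Al2O3 per formula unit = 2 Al ÷ 2 = 1.0000.
Al2O3 fraction = (1.0000 × 101.961) / 278.204 = 101.961/278.204 = 0.3665.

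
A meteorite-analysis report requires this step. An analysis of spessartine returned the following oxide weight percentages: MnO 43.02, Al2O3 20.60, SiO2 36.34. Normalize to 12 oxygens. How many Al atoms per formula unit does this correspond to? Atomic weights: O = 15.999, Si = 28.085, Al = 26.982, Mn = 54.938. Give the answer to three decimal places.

2.002 Al apfu

MnO: 43.02/70.937 = 0.60645 mol → 0.60645 mol Mn, 0.60645 mol O.
Al2O3: 20.60/101.961 = 0.20204 mol → 0.40408 mol Al, 0.60612 mol O.
SiO2: 36.34/60.083 = 0.60483 mol → 0.60483 mol Si, 1.20966 mol O.
Total oxygen = 2.42223 mol. Normalization factor = 12/2.42223 = 4.95411.
Al per 12 O = 0.40408 × 4.95411 = 2.002.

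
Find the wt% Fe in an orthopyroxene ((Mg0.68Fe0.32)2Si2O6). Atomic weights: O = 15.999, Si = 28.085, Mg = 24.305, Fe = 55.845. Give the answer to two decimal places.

Formula mass = 1.36·24.305 + 0.64·55.845 + 2·28.085 + 6·15.999 = 220.960 g/mol, of which 35.741 g is Fe.
So Fe makes up 35.741/220.960 = 0.1618 of the mass, i.e. 16.18%.

16.18 mass %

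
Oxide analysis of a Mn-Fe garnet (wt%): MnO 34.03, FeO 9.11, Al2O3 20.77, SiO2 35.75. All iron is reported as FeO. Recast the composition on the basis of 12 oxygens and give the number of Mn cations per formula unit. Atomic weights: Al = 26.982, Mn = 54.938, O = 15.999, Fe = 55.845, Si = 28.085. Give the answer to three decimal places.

34.03 wt% MnO ÷ 70.937 g/mol = 0.47972 mol, giving 0.47972 Mn and 0.47972 O.
9.11 wt% FeO ÷ 71.844 g/mol = 0.12680 mol, giving 0.12680 Fe and 0.12680 O.
20.77 wt% Al2O3 ÷ 101.961 g/mol = 0.20371 mol, giving 0.40742 Al and 0.61113 O.
35.75 wt% SiO2 ÷ 60.083 g/mol = 0.59501 mol, giving 0.59501 Si and 1.19002 O.
Oxygen sums to 2.40767; scaling by 12/2.40767 = 4.98407 puts the formula on 12 O.
Mn: 0.47972 × 4.98407 = 2.391 atoms per formula unit.

2.391 Mn apfu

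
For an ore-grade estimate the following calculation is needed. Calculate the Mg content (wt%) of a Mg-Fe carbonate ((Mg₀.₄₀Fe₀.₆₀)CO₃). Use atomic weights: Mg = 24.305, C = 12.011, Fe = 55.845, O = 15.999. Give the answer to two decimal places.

9.42 wt%

M((Mg₀.₄₀Fe₀.₆₀)CO₃) = 103.237 g/mol.
Mg contributes 0.40 × 24.305 = 9.722 g per mole.
9.722/103.237 = 0.0942 → 9.42%.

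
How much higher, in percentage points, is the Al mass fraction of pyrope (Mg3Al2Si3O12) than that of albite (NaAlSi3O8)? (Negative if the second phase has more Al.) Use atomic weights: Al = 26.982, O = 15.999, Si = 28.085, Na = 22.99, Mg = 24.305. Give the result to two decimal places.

M(Mg3Al2Si3O12) = 403.122 g/mol, so wt% Al = 53.964/403.122 × 100 = 13.39%.
M(NaAlSi3O8) = 262.219 g/mol, so wt% Al = 26.982/262.219 × 100 = 10.29%.
13.39 − 10.29 = 3.10 pp.

3.10 percentage points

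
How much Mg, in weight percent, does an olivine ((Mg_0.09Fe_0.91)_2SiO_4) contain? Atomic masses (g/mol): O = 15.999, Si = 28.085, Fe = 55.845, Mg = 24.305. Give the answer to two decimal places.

2.21 weight percent

Formula mass = 0.18*24.305 + 1.82*55.845 + 1*28.085 + 4*15.999 = 198.094 g/mol, of which 4.375 g is Mg.
So Mg makes up 4.375/198.094 = 0.0221 of the mass, i.e. 2.21%.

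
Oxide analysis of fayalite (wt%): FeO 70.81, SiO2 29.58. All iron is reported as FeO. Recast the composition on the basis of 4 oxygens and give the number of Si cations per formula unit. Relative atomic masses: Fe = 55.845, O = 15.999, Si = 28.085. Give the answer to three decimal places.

FeO: 70.81/71.844 = 0.98561 mol → 0.98561 mol Fe, 0.98561 mol O.
SiO2: 29.58/60.083 = 0.49232 mol → 0.49232 mol Si, 0.98464 mol O.
Total oxygen = 1.97025 mol. Normalization factor = 4/1.97025 = 2.03020.
Si per 4 O = 0.49232 × 2.03020 = 1.000.

1.000 Si apfu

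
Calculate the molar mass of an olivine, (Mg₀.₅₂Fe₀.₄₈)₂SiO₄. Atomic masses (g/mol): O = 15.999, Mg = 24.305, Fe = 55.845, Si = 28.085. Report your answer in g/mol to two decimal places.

M = 1.04(24.305) + 0.96(55.845) + 1(28.085) + 4(15.999)

170.97 g/mol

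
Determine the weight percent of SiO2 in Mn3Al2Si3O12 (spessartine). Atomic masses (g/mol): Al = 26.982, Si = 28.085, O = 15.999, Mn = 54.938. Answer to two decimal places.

36.41 wt%

Formula mass = 495.021 g/mol.
3 Si → 3.0000 mol SiO2 per formula unit; M(SiO2) = 60.083, so SiO2 mass = 180.249 g.
180.249/495.021 × 100 = 36.41 wt%.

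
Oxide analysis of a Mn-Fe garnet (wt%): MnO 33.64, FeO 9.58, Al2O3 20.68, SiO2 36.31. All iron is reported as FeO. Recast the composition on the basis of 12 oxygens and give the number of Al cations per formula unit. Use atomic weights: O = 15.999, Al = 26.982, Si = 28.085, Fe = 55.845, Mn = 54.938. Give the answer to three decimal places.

MnO (M=70.937): mol = 0.47422; Mn = 0.47422, O = 0.47422.
FeO (M=71.844): mol = 0.13334; Fe = 0.13334, O = 0.13334.
Al2O3 (M=101.961): mol = 0.20282; Al = 0.40564, O = 0.60846.
SiO2 (M=60.083): mol = 0.60433; Si = 0.60433, O = 1.20866.
ΣO = 2.42468; factor = 12/ΣO = 4.94911.
Al apfu = 0.40564 × 4.94911 = 2.008.

2.008 Al apfu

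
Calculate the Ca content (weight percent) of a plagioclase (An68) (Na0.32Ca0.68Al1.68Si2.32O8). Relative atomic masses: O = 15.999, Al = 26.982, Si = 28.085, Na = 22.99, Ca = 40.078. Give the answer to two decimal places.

M(Na0.32Ca0.68Al1.68Si2.32O8) = 273.089 g/mol.
Ca contributes 0.68 × 40.078 = 27.253 g per mole.
27.253/273.089 = 0.0998 → 9.98%.

9.98 weight percent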